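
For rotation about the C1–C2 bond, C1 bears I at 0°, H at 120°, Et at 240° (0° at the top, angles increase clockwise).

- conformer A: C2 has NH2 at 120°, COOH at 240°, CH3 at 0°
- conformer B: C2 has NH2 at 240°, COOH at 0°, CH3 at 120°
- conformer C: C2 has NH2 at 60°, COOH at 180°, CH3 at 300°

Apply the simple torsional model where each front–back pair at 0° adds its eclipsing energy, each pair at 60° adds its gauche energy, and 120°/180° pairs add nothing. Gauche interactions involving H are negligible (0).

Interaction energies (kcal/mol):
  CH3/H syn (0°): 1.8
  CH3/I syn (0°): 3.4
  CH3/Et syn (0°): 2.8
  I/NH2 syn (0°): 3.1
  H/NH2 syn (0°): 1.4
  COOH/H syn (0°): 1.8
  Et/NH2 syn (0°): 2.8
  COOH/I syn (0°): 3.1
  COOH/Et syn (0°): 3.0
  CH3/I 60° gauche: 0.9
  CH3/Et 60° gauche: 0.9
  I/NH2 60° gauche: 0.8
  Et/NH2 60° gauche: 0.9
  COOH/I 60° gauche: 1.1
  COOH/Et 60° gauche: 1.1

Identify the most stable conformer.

A is eclipsed. I at 0° is eclipsed with CH3 at 0° (3.4); H at 120° is eclipsed with NH2 at 120° (1.4); Et at 240° is eclipsed with COOH at 240° (3.0). Total 7.8 kcal/mol.
B is eclipsed. I at 0° is eclipsed with COOH at 0° (3.1); H at 120° is eclipsed with CH3 at 120° (1.8); Et at 240° is eclipsed with NH2 at 240° (2.8). Total 7.7 kcal/mol.
C is staggered. I at 0° is gauche with NH2 at 60° (0.8); I at 0° is gauche with CH3 at 300° (0.9); Et at 240° is gauche with COOH at 180° (1.1); Et at 240° is gauche with CH3 at 300° (0.9). Total 3.7 kcal/mol.
C has the lowest total (3.7 kcal/mol).

C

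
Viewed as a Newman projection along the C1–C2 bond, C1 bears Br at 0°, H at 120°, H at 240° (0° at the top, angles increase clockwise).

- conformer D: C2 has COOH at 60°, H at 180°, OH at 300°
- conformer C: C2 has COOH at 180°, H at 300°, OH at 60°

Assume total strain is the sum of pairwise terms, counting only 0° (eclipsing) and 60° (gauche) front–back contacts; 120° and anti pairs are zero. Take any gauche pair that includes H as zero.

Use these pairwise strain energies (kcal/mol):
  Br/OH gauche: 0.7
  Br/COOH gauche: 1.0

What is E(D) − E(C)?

D is staggered. Br at 0° is gauche with COOH at 60° (1.0); Br at 0° is gauche with OH at 300° (0.7). Total 1.7 kcal/mol.
C is staggered. Br at 0° is gauche with OH at 60° (0.7). Total 0.7 kcal/mol.
E(D) − E(C) = 1.7 − 0.7 = +1.0 kcal/mol.

+1.0 kcal/mol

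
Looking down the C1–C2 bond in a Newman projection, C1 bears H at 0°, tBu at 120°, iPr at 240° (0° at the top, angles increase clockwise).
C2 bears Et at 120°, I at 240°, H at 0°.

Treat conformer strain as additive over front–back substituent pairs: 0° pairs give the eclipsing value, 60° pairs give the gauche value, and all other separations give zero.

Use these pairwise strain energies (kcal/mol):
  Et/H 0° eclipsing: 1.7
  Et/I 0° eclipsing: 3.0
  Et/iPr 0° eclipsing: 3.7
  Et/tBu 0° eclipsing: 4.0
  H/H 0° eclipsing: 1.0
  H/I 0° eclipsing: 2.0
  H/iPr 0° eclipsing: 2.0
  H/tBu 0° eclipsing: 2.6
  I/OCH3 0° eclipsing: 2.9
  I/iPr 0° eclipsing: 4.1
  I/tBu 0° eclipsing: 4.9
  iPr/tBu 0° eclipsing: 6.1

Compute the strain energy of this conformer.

This conformer (eclipsed): H(0°)/H(0°) eclipsed 1.0; tBu(120°)/Et(120°) eclipsed 4.0; iPr(240°)/I(240°) eclipsed 4.1 → 9.1 kcal/mol.

9.1 kcal/mol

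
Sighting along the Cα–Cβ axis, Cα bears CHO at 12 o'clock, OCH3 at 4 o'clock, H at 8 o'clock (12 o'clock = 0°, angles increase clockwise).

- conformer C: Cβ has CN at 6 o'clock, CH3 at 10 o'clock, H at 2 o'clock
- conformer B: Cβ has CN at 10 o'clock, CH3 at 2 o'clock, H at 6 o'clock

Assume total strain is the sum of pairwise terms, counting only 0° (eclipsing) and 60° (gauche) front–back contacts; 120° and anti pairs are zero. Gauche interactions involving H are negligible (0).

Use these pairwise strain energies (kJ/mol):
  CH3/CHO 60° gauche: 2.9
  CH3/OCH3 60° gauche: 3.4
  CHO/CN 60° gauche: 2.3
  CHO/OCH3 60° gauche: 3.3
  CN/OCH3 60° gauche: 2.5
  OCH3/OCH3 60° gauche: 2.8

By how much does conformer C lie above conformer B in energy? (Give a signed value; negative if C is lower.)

-3.2 kJ/mol

C is staggered. CHO at 0° is gauche with CH3 at 300° (2.9); OCH3 at 120° is gauche with CN at 180° (2.5). Total 5.4 kJ/mol.
B is staggered. CHO at 0° is gauche with CN at 300° (2.3); CHO at 0° is gauche with CH3 at 60° (2.9); OCH3 at 120° is gauche with CH3 at 60° (3.4). Total 8.6 kJ/mol.
E(C) − E(B) = 5.4 − 8.6 = -3.2 kJ/mol.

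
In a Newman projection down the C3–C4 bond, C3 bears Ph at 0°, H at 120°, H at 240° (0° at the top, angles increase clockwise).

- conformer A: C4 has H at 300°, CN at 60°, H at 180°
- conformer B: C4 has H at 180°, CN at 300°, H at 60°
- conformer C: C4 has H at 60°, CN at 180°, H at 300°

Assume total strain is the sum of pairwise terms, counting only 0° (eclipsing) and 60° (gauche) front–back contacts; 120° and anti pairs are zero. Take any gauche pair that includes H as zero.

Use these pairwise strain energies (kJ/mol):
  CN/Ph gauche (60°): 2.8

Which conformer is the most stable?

C

A (staggered): Ph(0°)/CN(60°) gauche 2.8 → 2.8 kJ/mol.
B (staggered): Ph(0°)/CN(300°) gauche 2.8 → 2.8 kJ/mol.
C (staggered): no non-H gauche contacts → 0.0 kJ/mol.
C has the lowest total (0.0 kJ/mol).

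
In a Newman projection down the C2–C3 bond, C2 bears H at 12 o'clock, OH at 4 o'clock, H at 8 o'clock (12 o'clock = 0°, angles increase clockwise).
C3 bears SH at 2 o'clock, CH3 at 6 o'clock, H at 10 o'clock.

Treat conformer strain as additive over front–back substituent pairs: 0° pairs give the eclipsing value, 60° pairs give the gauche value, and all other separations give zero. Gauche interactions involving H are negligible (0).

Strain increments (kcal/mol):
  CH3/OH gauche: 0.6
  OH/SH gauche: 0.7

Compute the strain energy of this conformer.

This conformer is staggered. OH at 120° is gauche with SH at 60° (0.7); OH at 120° is gauche with CH3 at 180° (0.6). Total 1.3 kcal/mol.

1.3 kcal/mol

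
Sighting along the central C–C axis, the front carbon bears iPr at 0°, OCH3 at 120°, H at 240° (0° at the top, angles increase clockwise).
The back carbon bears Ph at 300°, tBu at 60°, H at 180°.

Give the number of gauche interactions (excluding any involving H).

3

Non-H gauche pairs: iPr(0°)/Ph(300°); iPr(0°)/tBu(60°); OCH3(120°)/tBu(60°) — 3 interactions.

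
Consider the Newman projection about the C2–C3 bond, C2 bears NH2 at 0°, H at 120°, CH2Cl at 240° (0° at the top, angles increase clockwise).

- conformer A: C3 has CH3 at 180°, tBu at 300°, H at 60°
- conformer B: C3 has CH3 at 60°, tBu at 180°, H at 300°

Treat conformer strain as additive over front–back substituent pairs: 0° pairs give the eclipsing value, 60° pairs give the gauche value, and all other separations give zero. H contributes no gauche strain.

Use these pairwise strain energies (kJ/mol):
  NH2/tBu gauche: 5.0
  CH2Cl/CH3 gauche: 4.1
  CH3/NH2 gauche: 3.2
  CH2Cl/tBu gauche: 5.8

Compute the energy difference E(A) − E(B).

+5.9 kJ/mol

A (staggered): NH2–tBu gauche, CH2Cl–CH3 gauche, CH2Cl–tBu gauche; 5.0 + 4.1 + 5.8 = 14.9 kJ/mol.
B (staggered): NH2–CH3 gauche, CH2Cl–tBu gauche; 3.2 + 5.8 = 9.0 kJ/mol.
E(A) − E(B) = 14.9 − 9.0 = +5.9 kJ/mol.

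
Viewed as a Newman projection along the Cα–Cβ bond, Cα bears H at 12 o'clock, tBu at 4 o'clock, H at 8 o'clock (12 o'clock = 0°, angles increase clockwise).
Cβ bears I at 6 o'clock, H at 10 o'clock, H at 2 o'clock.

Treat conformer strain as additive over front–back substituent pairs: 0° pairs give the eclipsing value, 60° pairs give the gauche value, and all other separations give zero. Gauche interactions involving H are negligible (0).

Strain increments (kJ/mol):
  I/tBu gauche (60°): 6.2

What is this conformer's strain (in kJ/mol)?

6.2 kJ/mol

This conformer is staggered. tBu at 120° is gauche with I at 180° (6.2). Total 6.2 kJ/mol.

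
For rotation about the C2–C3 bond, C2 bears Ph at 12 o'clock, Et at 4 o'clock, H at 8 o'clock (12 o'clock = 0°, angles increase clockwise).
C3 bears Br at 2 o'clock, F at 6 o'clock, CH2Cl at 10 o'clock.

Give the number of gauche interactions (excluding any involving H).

Non-H gauche pairs: Ph(0°)/Br(60°); Ph(0°)/CH2Cl(300°); Et(120°)/Br(60°); Et(120°)/F(180°) — 4 interactions.

4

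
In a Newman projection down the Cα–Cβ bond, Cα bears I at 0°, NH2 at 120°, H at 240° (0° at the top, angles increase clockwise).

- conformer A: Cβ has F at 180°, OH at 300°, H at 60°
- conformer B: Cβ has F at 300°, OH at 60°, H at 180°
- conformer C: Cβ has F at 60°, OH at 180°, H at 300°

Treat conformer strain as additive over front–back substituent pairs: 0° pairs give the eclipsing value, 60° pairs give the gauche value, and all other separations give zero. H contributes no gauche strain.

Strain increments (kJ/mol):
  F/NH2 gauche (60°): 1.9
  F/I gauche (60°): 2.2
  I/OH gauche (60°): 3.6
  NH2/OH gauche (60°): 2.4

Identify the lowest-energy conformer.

A is staggered. I at 0° is gauche with OH at 300° (3.6); NH2 at 120° is gauche with F at 180° (1.9). Total 5.5 kJ/mol.
B is staggered. I at 0° is gauche with F at 300° (2.2); I at 0° is gauche with OH at 60° (3.6); NH2 at 120° is gauche with OH at 60° (2.4). Total 8.2 kJ/mol.
C is staggered. I at 0° is gauche with F at 60° (2.2); NH2 at 120° is gauche with F at 60° (1.9); NH2 at 120° is gauche with OH at 180° (2.4). Total 6.5 kJ/mol.
A has the lowest total (5.5 kJ/mol).

A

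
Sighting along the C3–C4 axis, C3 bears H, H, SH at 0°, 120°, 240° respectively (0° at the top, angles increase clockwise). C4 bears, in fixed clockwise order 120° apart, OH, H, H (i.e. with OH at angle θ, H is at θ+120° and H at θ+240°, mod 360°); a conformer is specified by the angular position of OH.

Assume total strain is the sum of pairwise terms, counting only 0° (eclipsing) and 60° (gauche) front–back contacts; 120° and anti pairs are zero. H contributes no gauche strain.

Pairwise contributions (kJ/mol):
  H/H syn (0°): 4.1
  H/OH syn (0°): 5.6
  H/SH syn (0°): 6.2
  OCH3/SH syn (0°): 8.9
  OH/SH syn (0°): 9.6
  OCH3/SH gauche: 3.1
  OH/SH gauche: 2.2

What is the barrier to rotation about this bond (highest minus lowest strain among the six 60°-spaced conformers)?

OH at 0° (eclipsed): H(0°)/OH(0°) eclipsed 5.6; H(120°)/H(120°) eclipsed 4.1; SH(240°)/H(240°) eclipsed 6.2 → 15.9 kJ/mol.
OH at 60° (staggered): no non-H gauche contacts → 0.0 kJ/mol.
OH at 120° (eclipsed): H(0°)/H(0°) eclipsed 4.1; H(120°)/OH(120°) eclipsed 5.6; SH(240°)/H(240°) eclipsed 6.2 → 15.9 kJ/mol.
OH at 180° (staggered): SH(240°)/OH(180°) gauche 2.2 → 2.2 kJ/mol.
OH at 240° (eclipsed): H(0°)/H(0°) eclipsed 4.1; H(120°)/H(120°) eclipsed 4.1; SH(240°)/OH(240°) eclipsed 9.6 → 17.8 kJ/mol.
OH at 300° (staggered): SH(240°)/OH(300°) gauche 2.2 → 2.2 kJ/mol.
Max at 240° (17.8 kJ/mol), min at 60° (0.0 kJ/mol); barrier = 17.8 kJ/mol.

17.8 kJ/mol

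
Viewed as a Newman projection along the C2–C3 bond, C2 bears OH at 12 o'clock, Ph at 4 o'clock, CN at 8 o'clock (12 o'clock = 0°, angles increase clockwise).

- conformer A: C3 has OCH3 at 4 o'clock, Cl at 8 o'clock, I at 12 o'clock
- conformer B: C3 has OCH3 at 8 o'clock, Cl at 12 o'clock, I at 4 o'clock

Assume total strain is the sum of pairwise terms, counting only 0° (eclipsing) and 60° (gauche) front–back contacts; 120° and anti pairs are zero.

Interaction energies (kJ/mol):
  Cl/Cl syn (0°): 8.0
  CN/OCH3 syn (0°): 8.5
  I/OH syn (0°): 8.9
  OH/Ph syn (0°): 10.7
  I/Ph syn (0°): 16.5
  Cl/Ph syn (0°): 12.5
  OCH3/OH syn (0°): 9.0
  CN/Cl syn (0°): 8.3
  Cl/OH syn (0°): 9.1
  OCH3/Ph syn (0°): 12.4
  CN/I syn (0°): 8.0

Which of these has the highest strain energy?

B

A (eclipsed): OH–I eclipsed, Ph–OCH3 eclipsed, CN–Cl eclipsed; 8.9 + 12.4 + 8.3 = 29.6 kJ/mol.
B (eclipsed): OH–Cl eclipsed, Ph–I eclipsed, CN–OCH3 eclipsed; 9.1 + 16.5 + 8.5 = 34.1 kJ/mol.
B has the highest total (34.1 kJ/mol).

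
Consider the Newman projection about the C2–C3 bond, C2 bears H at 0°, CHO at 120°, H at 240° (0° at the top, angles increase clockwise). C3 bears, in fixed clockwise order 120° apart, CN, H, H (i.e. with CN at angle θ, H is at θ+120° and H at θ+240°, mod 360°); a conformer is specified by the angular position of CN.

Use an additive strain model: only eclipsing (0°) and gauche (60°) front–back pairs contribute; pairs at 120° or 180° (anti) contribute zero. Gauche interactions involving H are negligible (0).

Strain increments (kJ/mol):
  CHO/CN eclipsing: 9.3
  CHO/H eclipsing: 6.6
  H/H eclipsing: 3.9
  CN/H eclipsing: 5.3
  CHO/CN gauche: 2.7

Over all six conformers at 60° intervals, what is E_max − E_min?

17.1 kJ/mol

CN at 0° (eclipsed): H–CN eclipsed, CHO–H eclipsed, H–H eclipsed; 5.3 + 6.6 + 3.9 = 15.8 kJ/mol.
CN at 60° (staggered): CHO–CN gauche; 2.7 = 2.7 kJ/mol.
CN at 120° (eclipsed): H–H eclipsed, CHO–CN eclipsed, H–H eclipsed; 3.9 + 9.3 + 3.9 = 17.1 kJ/mol.
CN at 180° (staggered): CHO–CN gauche; 2.7 = 2.7 kJ/mol.
CN at 240° (eclipsed): H–H eclipsed, CHO–H eclipsed, H–CN eclipsed; 3.9 + 6.6 + 5.3 = 15.8 kJ/mol.
CN at 300° (staggered): no non-H gauche contacts → 0.0 kJ/mol.
Max at 120° (17.1 kJ/mol), min at 300° (0.0 kJ/mol); barrier = 17.1 kJ/mol.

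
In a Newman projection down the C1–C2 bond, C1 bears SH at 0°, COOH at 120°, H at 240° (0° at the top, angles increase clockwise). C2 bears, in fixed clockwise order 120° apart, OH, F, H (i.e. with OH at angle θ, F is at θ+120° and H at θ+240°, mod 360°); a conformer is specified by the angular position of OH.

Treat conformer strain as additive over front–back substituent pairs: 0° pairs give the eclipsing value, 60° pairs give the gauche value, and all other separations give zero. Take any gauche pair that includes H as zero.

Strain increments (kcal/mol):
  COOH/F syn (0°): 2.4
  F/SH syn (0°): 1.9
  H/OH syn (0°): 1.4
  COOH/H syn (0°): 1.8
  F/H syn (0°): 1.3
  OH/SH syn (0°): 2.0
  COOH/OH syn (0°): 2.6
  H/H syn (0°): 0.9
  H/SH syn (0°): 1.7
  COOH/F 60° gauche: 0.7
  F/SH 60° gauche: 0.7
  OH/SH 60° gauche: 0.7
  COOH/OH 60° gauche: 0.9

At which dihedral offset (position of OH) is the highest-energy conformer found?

120°

OH at 0° is eclipsed. SH at 0° is eclipsed with OH at 0° (2.0); COOH at 120° is eclipsed with F at 120° (2.4); H at 240° is eclipsed with H at 240° (0.9). Total 5.3 kcal/mol.
OH at 60° is staggered. SH at 0° is gauche with OH at 60° (0.7); COOH at 120° is gauche with OH at 60° (0.9); COOH at 120° is gauche with F at 180° (0.7). Total 2.3 kcal/mol.
OH at 120° is eclipsed. SH at 0° is eclipsed with H at 0° (1.7); COOH at 120° is eclipsed with OH at 120° (2.6); H at 240° is eclipsed with F at 240° (1.3). Total 5.6 kcal/mol.
OH at 180° is staggered. SH at 0° is gauche with F at 300° (0.7); COOH at 120° is gauche with OH at 180° (0.9). Total 1.6 kcal/mol.
OH at 240° is eclipsed. SH at 0° is eclipsed with F at 0° (1.9); COOH at 120° is eclipsed with H at 120° (1.8); H at 240° is eclipsed with OH at 240° (1.4). Total 5.1 kcal/mol.
OH at 300° is staggered. SH at 0° is gauche with OH at 300° (0.7); SH at 0° is gauche with F at 60° (0.7); COOH at 120° is gauche with F at 60° (0.7). Total 2.1 kcal/mol.
The maximum (5.6 kcal/mol) occurs with OH at 120°.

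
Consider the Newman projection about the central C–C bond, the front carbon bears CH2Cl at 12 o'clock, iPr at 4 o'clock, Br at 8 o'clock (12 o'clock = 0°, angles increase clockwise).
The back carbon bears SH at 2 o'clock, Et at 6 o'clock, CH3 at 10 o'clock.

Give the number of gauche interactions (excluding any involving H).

Non-H gauche pairs: CH2Cl(0°)/SH(60°); CH2Cl(0°)/CH3(300°); iPr(120°)/SH(60°); iPr(120°)/Et(180°); Br(240°)/Et(180°); Br(240°)/CH3(300°) — 6 interactions.

6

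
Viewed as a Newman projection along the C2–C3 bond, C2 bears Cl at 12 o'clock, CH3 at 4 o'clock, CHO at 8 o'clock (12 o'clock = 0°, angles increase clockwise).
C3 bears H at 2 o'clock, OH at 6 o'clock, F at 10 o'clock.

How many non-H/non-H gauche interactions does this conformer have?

4

Non-H gauche pairs: Cl(0°)/F(300°); CH3(120°)/OH(180°); CHO(240°)/OH(180°); CHO(240°)/F(300°) — 4 interactions.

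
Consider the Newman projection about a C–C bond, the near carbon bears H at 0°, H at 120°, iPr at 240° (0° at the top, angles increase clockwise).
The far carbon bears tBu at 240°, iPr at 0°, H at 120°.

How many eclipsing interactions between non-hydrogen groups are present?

Non-H eclipsing pairs: iPr(240°)/tBu(240°) — 1 interaction.

1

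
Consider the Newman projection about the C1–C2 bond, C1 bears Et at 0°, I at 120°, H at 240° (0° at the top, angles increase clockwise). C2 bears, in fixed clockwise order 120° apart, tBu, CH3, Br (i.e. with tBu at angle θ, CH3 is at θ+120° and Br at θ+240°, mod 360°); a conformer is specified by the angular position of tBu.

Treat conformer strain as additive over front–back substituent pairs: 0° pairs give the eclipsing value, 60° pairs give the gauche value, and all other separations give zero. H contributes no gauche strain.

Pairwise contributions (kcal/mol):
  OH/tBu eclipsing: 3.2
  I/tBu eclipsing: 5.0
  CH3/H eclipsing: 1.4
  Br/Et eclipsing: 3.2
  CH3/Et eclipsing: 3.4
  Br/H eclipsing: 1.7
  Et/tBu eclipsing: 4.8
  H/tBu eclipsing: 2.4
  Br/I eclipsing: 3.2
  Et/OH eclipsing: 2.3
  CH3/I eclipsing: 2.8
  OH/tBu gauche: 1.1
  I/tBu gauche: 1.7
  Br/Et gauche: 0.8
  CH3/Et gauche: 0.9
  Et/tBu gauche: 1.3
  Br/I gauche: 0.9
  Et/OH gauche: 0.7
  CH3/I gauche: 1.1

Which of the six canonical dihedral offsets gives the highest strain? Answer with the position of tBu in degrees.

120°

tBu at 0° (eclipsed): Et(0°)/tBu(0°) eclipsed 4.8; I(120°)/CH3(120°) eclipsed 2.8; H(240°)/Br(240°) eclipsed 1.7 → 9.3 kcal/mol.
tBu at 60° (staggered): Et(0°)/tBu(60°) gauche 1.3; Et(0°)/Br(300°) gauche 0.8; I(120°)/tBu(60°) gauche 1.7; I(120°)/CH3(180°) gauche 1.1 → 4.9 kcal/mol.
tBu at 120° (eclipsed): Et(0°)/Br(0°) eclipsed 3.2; I(120°)/tBu(120°) eclipsed 5.0; H(240°)/CH3(240°) eclipsed 1.4 → 9.6 kcal/mol.
tBu at 180° (staggered): Et(0°)/CH3(300°) gauche 0.9; Et(0°)/Br(60°) gauche 0.8; I(120°)/tBu(180°) gauche 1.7; I(120°)/Br(60°) gauche 0.9 → 4.3 kcal/mol.
tBu at 240° (eclipsed): Et(0°)/CH3(0°) eclipsed 3.4; I(120°)/Br(120°) eclipsed 3.2; H(240°)/tBu(240°) eclipsed 2.4 → 9.0 kcal/mol.
tBu at 300° (staggered): Et(0°)/tBu(300°) gauche 1.3; Et(0°)/CH3(60°) gauche 0.9; I(120°)/CH3(60°) gauche 1.1; I(120°)/Br(180°) gauche 0.9 → 4.2 kcal/mol.
The maximum (9.6 kcal/mol) occurs with tBu at 120°.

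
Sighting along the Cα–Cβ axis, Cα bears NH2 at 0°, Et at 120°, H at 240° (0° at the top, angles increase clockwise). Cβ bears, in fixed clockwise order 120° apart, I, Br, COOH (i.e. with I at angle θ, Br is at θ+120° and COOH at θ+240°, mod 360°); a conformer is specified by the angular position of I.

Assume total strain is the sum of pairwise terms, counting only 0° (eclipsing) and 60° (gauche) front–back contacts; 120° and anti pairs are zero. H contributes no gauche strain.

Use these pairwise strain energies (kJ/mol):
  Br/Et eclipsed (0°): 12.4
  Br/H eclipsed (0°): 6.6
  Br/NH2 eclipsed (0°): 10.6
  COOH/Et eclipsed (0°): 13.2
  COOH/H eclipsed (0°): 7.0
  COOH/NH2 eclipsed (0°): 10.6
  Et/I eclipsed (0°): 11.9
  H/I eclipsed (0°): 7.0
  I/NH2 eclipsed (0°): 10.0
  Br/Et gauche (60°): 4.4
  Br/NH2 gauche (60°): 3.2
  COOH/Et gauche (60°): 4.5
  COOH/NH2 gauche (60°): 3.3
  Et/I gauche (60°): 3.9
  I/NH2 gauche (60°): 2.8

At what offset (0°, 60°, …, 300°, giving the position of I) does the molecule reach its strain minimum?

I at 0° (eclipsed): NH2(0°)/I(0°) eclipsed 10.0; Et(120°)/Br(120°) eclipsed 12.4; H(240°)/COOH(240°) eclipsed 7.0 → 29.4 kJ/mol.
I at 60° (staggered): NH2(0°)/I(60°) gauche 2.8; NH2(0°)/COOH(300°) gauche 3.3; Et(120°)/I(60°) gauche 3.9; Et(120°)/Br(180°) gauche 4.4 → 14.4 kJ/mol.
I at 120° (eclipsed): NH2(0°)/COOH(0°) eclipsed 10.6; Et(120°)/I(120°) eclipsed 11.9; H(240°)/Br(240°) eclipsed 6.6 → 29.1 kJ/mol.
I at 180° (staggered): NH2(0°)/Br(300°) gauche 3.2; NH2(0°)/COOH(60°) gauche 3.3; Et(120°)/I(180°) gauche 3.9; Et(120°)/COOH(60°) gauche 4.5 → 14.9 kJ/mol.
I at 240° (eclipsed): NH2(0°)/Br(0°) eclipsed 10.6; Et(120°)/COOH(120°) eclipsed 13.2; H(240°)/I(240°) eclipsed 7.0 → 30.8 kJ/mol.
I at 300° (staggered): NH2(0°)/I(300°) gauche 2.8; NH2(0°)/Br(60°) gauche 3.2; Et(120°)/Br(60°) gauche 4.4; Et(120°)/COOH(180°) gauche 4.5 → 14.9 kJ/mol.
The minimum (14.4 kJ/mol) occurs with I at 60°.

60°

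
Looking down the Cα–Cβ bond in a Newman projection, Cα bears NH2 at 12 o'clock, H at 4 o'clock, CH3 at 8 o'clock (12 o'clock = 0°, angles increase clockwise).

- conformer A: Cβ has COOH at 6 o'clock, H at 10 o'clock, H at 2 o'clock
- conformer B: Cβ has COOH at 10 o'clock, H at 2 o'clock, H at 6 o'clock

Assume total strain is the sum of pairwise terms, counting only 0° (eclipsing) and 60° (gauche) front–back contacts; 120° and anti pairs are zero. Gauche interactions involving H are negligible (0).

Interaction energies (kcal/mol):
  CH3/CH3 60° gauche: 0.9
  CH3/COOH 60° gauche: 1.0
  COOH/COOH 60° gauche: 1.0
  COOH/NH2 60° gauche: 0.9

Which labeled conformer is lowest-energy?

A (staggered): CH3(240°)/COOH(180°) gauche 1.0 → 1.0 kcal/mol.
B (staggered): NH2(0°)/COOH(300°) gauche 0.9; CH3(240°)/COOH(300°) gauche 1.0 → 1.9 kcal/mol.
A has the lowest total (1.0 kcal/mol).

A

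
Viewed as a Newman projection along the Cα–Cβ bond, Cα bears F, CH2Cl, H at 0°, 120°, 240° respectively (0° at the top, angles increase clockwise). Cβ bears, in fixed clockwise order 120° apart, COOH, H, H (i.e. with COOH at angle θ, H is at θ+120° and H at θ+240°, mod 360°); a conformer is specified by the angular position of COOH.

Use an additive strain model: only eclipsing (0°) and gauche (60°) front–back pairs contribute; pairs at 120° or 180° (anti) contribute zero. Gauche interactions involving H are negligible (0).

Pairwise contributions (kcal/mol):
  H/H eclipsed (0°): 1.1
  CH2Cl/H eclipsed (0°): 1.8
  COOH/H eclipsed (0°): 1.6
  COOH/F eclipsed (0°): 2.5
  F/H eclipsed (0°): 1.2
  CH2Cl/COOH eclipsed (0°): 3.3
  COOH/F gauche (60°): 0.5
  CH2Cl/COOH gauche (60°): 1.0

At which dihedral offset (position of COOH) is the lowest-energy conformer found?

300°

COOH at 0° (eclipsed): F–COOH eclipsed, CH2Cl–H eclipsed, H–H eclipsed; 2.5 + 1.8 + 1.1 = 5.4 kcal/mol.
COOH at 60° (staggered): F–COOH gauche, CH2Cl–COOH gauche; 0.5 + 1.0 = 1.5 kcal/mol.
COOH at 120° (eclipsed): F–H eclipsed, CH2Cl–COOH eclipsed, H–H eclipsed; 1.2 + 3.3 + 1.1 = 5.6 kcal/mol.
COOH at 180° (staggered): CH2Cl–COOH gauche; 1.0 = 1.0 kcal/mol.
COOH at 240° (eclipsed): F–H eclipsed, CH2Cl–H eclipsed, H–COOH eclipsed; 1.2 + 1.8 + 1.6 = 4.6 kcal/mol.
COOH at 300° (staggered): F–COOH gauche; 0.5 = 0.5 kcal/mol.
The minimum (0.5 kcal/mol) occurs with COOH at 300°.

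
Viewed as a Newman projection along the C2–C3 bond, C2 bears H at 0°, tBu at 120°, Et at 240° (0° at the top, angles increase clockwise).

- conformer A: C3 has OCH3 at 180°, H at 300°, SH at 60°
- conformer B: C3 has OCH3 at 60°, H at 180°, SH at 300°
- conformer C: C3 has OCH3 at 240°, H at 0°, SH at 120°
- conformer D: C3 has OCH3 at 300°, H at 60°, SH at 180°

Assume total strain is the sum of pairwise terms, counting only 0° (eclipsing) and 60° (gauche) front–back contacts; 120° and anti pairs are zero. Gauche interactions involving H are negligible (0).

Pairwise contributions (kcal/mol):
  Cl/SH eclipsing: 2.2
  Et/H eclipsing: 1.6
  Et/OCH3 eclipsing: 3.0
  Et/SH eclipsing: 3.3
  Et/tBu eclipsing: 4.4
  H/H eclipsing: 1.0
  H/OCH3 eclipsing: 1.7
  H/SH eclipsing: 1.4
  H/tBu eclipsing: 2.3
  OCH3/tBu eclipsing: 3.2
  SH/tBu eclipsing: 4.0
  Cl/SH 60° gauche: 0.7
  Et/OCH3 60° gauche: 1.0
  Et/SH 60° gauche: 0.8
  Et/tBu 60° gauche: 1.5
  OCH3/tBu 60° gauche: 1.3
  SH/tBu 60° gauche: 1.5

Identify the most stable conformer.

B

A is staggered. tBu at 120° is gauche with OCH3 at 180° (1.3); tBu at 120° is gauche with SH at 60° (1.5); Et at 240° is gauche with OCH3 at 180° (1.0). Total 3.8 kcal/mol.
B is staggered. tBu at 120° is gauche with OCH3 at 60° (1.3); Et at 240° is gauche with SH at 300° (0.8). Total 2.1 kcal/mol.
C is eclipsed. H at 0° is eclipsed with H at 0° (1.0); tBu at 120° is eclipsed with SH at 120° (4.0); Et at 240° is eclipsed with OCH3 at 240° (3.0). Total 8.0 kcal/mol.
D is staggered. tBu at 120° is gauche with SH at 180° (1.5); Et at 240° is gauche with OCH3 at 300° (1.0); Et at 240° is gauche with SH at 180° (0.8). Total 3.3 kcal/mol.
B has the lowest total (2.1 kcal/mol).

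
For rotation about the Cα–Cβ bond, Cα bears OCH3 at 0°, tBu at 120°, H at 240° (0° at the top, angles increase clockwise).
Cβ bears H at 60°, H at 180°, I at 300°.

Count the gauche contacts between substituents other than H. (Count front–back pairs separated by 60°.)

1

Non-H gauche pairs: OCH3(0°)/I(300°) — 1 interaction.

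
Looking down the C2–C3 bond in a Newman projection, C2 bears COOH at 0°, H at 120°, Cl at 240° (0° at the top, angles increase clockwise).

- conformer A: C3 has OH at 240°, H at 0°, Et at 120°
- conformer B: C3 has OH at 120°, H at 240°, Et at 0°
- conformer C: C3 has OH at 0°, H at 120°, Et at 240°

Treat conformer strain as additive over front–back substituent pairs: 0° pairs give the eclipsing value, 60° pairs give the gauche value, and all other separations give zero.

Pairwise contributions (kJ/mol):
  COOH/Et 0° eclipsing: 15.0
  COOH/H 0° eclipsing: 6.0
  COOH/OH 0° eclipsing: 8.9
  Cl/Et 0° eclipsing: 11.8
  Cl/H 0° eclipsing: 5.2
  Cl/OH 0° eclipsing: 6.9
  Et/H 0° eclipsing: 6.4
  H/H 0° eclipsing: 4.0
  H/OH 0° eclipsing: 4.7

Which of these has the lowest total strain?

A (eclipsed): COOH(0°)/H(0°) eclipsed 6.0; H(120°)/Et(120°) eclipsed 6.4; Cl(240°)/OH(240°) eclipsed 6.9 → 19.3 kJ/mol.
B (eclipsed): COOH(0°)/Et(0°) eclipsed 15.0; H(120°)/OH(120°) eclipsed 4.7; Cl(240°)/H(240°) eclipsed 5.2 → 24.9 kJ/mol.
C (eclipsed): COOH(0°)/OH(0°) eclipsed 8.9; H(120°)/H(120°) eclipsed 4.0; Cl(240°)/Et(240°) eclipsed 11.8 → 24.7 kJ/mol.
A has the lowest total (19.3 kJ/mol).

A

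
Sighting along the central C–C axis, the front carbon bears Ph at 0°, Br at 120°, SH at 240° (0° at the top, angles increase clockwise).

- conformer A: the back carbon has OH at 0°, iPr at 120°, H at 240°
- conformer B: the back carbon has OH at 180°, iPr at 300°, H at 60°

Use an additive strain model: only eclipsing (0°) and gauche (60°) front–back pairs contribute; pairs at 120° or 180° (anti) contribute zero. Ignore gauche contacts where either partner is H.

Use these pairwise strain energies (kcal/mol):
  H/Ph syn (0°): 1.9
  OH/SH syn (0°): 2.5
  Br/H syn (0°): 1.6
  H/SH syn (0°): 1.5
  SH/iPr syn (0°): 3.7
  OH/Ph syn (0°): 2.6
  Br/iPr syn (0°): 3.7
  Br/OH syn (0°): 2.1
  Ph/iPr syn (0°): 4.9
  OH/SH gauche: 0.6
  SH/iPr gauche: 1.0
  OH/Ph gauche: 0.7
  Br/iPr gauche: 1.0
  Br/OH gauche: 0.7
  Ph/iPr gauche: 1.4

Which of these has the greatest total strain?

A

A (eclipsed): Ph–OH eclipsed, Br–iPr eclipsed, SH–H eclipsed; 2.6 + 3.7 + 1.5 = 7.8 kcal/mol.
B (staggered): Ph–iPr gauche, Br–OH gauche, SH–OH gauche, SH–iPr gauche; 1.4 + 0.7 + 0.6 + 1.0 = 3.7 kcal/mol.
A has the highest total (7.8 kcal/mol).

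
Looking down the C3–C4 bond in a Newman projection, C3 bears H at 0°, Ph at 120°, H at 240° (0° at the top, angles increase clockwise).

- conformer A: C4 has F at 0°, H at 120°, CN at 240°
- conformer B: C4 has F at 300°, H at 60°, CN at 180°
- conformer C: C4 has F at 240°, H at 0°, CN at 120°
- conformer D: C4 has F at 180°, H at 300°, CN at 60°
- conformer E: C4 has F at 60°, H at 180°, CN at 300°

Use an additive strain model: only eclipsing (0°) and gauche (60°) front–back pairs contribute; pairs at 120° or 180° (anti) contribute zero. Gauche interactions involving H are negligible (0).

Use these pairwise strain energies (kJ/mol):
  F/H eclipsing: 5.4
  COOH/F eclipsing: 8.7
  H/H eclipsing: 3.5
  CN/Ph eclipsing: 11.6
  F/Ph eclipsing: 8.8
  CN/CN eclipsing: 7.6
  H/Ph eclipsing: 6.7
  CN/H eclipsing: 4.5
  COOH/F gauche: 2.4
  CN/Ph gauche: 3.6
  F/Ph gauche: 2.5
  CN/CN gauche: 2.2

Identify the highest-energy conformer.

A is eclipsed. H at 0° is eclipsed with F at 0° (5.4); Ph at 120° is eclipsed with H at 120° (6.7); H at 240° is eclipsed with CN at 240° (4.5). Total 16.6 kJ/mol.
B is staggered. Ph at 120° is gauche with CN at 180° (3.6). Total 3.6 kJ/mol.
C is eclipsed. H at 0° is eclipsed with H at 0° (3.5); Ph at 120° is eclipsed with CN at 120° (11.6); H at 240° is eclipsed with F at 240° (5.4). Total 20.5 kJ/mol.
D is staggered. Ph at 120° is gauche with F at 180° (2.5); Ph at 120° is gauche with CN at 60° (3.6). Total 6.1 kJ/mol.
E is staggered. Ph at 120° is gauche with F at 60° (2.5). Total 2.5 kJ/mol.
C has the highest total (20.5 kJ/mol).

C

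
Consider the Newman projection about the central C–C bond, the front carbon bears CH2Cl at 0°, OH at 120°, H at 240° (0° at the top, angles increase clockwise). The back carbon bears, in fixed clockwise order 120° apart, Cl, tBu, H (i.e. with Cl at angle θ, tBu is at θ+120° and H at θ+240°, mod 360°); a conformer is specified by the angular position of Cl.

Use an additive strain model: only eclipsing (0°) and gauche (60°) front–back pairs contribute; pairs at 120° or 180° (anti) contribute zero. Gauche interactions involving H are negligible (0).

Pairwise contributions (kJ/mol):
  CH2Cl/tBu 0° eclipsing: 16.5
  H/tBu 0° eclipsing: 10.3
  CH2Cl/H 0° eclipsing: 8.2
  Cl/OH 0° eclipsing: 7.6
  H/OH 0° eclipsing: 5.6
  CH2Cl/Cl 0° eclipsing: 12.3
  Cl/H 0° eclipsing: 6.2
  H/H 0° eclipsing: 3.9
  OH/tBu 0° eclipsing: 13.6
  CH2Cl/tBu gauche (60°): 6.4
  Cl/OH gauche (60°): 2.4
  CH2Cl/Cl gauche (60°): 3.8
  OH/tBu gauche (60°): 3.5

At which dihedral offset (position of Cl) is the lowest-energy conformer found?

Cl at 0° (eclipsed): CH2Cl(0°)/Cl(0°) eclipsed 12.3; OH(120°)/tBu(120°) eclipsed 13.6; H(240°)/H(240°) eclipsed 3.9 → 29.8 kJ/mol.
Cl at 60° (staggered): CH2Cl(0°)/Cl(60°) gauche 3.8; OH(120°)/Cl(60°) gauche 2.4; OH(120°)/tBu(180°) gauche 3.5 → 9.7 kJ/mol.
Cl at 120° (eclipsed): CH2Cl(0°)/H(0°) eclipsed 8.2; OH(120°)/Cl(120°) eclipsed 7.6; H(240°)/tBu(240°) eclipsed 10.3 → 26.1 kJ/mol.
Cl at 180° (staggered): CH2Cl(0°)/tBu(300°) gauche 6.4; OH(120°)/Cl(180°) gauche 2.4 → 8.8 kJ/mol.
Cl at 240° (eclipsed): CH2Cl(0°)/tBu(0°) eclipsed 16.5; OH(120°)/H(120°) eclipsed 5.6; H(240°)/Cl(240°) eclipsed 6.2 → 28.3 kJ/mol.
Cl at 300° (staggered): CH2Cl(0°)/Cl(300°) gauche 3.8; CH2Cl(0°)/tBu(60°) gauche 6.4; OH(120°)/tBu(60°) gauche 3.5 → 13.7 kJ/mol.
The minimum (8.8 kJ/mol) occurs with Cl at 180°.

180°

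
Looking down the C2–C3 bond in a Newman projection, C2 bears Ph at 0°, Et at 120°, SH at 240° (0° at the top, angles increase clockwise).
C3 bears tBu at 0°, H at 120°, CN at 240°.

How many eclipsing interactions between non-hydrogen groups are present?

2

Non-H eclipsing pairs: Ph(0°)/tBu(0°); SH(240°)/CN(240°) — 2 interactions.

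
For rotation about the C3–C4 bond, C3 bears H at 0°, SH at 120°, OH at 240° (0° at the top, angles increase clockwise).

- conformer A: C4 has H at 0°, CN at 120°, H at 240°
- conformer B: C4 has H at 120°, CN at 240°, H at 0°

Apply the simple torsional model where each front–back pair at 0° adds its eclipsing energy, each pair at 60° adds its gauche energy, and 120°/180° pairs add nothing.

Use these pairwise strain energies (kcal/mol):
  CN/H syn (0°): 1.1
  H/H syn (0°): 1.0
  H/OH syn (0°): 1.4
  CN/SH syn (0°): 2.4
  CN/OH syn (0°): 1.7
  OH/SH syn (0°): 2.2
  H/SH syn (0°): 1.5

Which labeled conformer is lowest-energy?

A (eclipsed): H(0°)/H(0°) eclipsed 1.0; SH(120°)/CN(120°) eclipsed 2.4; OH(240°)/H(240°) eclipsed 1.4 → 4.8 kcal/mol.
B (eclipsed): H(0°)/H(0°) eclipsed 1.0; SH(120°)/H(120°) eclipsed 1.5; OH(240°)/CN(240°) eclipsed 1.7 → 4.2 kcal/mol.
B has the lowest total (4.2 kcal/mol).

B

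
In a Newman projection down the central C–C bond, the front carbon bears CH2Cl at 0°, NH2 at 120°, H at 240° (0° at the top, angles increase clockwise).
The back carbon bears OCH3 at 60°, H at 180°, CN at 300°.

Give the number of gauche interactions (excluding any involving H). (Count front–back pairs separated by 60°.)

Non-H gauche pairs: CH2Cl(0°)/OCH3(60°); CH2Cl(0°)/CN(300°); NH2(120°)/OCH3(60°) — 3 interactions.

3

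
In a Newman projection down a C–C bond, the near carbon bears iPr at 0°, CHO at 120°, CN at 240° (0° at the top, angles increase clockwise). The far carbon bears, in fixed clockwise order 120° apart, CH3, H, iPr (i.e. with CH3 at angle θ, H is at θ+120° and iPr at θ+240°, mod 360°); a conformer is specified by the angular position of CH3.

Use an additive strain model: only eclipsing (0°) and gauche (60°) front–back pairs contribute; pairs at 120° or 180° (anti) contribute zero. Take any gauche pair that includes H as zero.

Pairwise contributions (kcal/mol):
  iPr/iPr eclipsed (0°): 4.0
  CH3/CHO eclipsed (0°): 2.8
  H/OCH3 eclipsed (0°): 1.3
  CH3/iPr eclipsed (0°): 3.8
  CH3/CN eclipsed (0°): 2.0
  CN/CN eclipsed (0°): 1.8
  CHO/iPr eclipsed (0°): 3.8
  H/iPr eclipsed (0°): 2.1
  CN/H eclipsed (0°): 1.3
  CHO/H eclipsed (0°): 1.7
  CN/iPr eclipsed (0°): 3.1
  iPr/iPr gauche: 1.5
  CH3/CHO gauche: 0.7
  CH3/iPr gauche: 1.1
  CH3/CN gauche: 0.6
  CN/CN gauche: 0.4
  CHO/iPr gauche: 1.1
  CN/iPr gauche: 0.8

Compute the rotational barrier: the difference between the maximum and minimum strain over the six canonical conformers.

5.0 kcal/mol

CH3 at 0° is eclipsed. iPr at 0° is eclipsed with CH3 at 0° (3.8); CHO at 120° is eclipsed with H at 120° (1.7); CN at 240° is eclipsed with iPr at 240° (3.1). Total 8.6 kcal/mol.
CH3 at 60° is staggered. iPr at 0° is gauche with CH3 at 60° (1.1); iPr at 0° is gauche with iPr at 300° (1.5); CHO at 120° is gauche with CH3 at 60° (0.7); CN at 240° is gauche with iPr at 300° (0.8). Total 4.1 kcal/mol.
CH3 at 120° is eclipsed. iPr at 0° is eclipsed with iPr at 0° (4.0); CHO at 120° is eclipsed with CH3 at 120° (2.8); CN at 240° is eclipsed with H at 240° (1.3). Total 8.1 kcal/mol.
CH3 at 180° is staggered. iPr at 0° is gauche with iPr at 60° (1.5); CHO at 120° is gauche with CH3 at 180° (0.7); CHO at 120° is gauche with iPr at 60° (1.1); CN at 240° is gauche with CH3 at 180° (0.6). Total 3.9 kcal/mol.
CH3 at 240° is eclipsed. iPr at 0° is eclipsed with H at 0° (2.1); CHO at 120° is eclipsed with iPr at 120° (3.8); CN at 240° is eclipsed with CH3 at 240° (2.0). Total 7.9 kcal/mol.
CH3 at 300° is staggered. iPr at 0° is gauche with CH3 at 300° (1.1); CHO at 120° is gauche with iPr at 180° (1.1); CN at 240° is gauche with CH3 at 300° (0.6); CN at 240° is gauche with iPr at 180° (0.8). Total 3.6 kcal/mol.
Max at 0° (8.6 kcal/mol), min at 300° (3.6 kcal/mol); barrier = 5.0 kcal/mol.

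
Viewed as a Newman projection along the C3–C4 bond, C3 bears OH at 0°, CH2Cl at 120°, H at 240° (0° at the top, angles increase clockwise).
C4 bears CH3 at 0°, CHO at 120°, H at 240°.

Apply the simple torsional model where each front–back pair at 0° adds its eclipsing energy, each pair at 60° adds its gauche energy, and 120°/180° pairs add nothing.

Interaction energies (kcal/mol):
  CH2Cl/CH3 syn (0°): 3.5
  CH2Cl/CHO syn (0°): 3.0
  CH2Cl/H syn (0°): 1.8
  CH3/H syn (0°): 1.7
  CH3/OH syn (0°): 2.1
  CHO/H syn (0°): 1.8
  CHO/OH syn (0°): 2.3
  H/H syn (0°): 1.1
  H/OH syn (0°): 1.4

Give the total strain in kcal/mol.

This conformer (eclipsed): OH–CH3 eclipsed, CH2Cl–CHO eclipsed, H–H eclipsed; 2.1 + 3.0 + 1.1 = 6.2 kcal/mol.

6.2 kcal/mol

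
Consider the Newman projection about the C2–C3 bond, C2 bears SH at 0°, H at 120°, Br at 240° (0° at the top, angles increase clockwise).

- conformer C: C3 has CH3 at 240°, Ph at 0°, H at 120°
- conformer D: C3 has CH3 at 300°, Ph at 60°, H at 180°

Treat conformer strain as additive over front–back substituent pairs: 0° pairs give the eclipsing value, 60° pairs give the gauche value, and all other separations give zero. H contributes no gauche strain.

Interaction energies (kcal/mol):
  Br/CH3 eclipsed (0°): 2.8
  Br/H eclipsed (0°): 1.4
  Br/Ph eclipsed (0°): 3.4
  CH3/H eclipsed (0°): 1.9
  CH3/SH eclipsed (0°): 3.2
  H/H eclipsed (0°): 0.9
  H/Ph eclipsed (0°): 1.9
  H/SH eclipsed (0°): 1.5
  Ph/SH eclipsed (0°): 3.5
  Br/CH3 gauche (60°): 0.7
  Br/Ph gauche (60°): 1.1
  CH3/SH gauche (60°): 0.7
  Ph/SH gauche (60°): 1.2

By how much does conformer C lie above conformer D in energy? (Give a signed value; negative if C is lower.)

C is eclipsed. SH at 0° is eclipsed with Ph at 0° (3.5); H at 120° is eclipsed with H at 120° (0.9); Br at 240° is eclipsed with CH3 at 240° (2.8). Total 7.2 kcal/mol.
D is staggered. SH at 0° is gauche with CH3 at 300° (0.7); SH at 0° is gauche with Ph at 60° (1.2); Br at 240° is gauche with CH3 at 300° (0.7). Total 2.6 kcal/mol.
E(C) − E(D) = 7.2 − 2.6 = +4.6 kcal/mol.

+4.6 kcal/mol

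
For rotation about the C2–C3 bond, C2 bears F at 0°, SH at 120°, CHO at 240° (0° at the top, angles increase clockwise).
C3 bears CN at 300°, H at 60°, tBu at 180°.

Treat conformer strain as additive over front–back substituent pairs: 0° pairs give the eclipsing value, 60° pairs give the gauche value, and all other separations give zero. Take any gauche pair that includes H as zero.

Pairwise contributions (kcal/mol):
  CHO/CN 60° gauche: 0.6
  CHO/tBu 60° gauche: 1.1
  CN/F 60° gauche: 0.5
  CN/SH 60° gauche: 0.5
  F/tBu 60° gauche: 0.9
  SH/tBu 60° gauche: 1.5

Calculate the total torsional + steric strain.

3.7 kcal/mol

This conformer (staggered): F–CN gauche, SH–tBu gauche, CHO–CN gauche, CHO–tBu gauche; 0.5 + 1.5 + 0.6 + 1.1 = 3.7 kcal/mol.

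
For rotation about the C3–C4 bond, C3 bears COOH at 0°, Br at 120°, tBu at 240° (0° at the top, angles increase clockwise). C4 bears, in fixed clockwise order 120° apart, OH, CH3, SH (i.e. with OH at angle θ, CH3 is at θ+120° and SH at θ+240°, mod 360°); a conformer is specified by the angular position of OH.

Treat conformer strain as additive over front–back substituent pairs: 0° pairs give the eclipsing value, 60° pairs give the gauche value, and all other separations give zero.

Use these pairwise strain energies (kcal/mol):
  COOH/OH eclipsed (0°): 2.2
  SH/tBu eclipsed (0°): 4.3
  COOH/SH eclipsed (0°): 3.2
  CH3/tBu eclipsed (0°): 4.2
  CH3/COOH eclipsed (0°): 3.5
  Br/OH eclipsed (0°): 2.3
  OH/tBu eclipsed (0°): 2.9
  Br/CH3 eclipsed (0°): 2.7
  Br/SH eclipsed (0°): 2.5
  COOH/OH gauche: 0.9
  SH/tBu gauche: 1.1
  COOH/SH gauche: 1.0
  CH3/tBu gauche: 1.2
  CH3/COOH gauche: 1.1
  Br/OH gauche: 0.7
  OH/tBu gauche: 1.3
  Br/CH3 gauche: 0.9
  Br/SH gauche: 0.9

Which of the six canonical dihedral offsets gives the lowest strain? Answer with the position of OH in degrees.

OH at 0° (eclipsed): COOH(0°)/OH(0°) eclipsed 2.2; Br(120°)/CH3(120°) eclipsed 2.7; tBu(240°)/SH(240°) eclipsed 4.3 → 9.2 kcal/mol.
OH at 60° (staggered): COOH(0°)/OH(60°) gauche 0.9; COOH(0°)/SH(300°) gauche 1.0; Br(120°)/OH(60°) gauche 0.7; Br(120°)/CH3(180°) gauche 0.9; tBu(240°)/CH3(180°) gauche 1.2; tBu(240°)/SH(300°) gauche 1.1 → 5.8 kcal/mol.
OH at 120° (eclipsed): COOH(0°)/SH(0°) eclipsed 3.2; Br(120°)/OH(120°) eclipsed 2.3; tBu(240°)/CH3(240°) eclipsed 4.2 → 9.7 kcal/mol.
OH at 180° (staggered): COOH(0°)/CH3(300°) gauche 1.1; COOH(0°)/SH(60°) gauche 1.0; Br(120°)/OH(180°) gauche 0.7; Br(120°)/SH(60°) gauche 0.9; tBu(240°)/OH(180°) gauche 1.3; tBu(240°)/CH3(300°) gauche 1.2 → 6.2 kcal/mol.
OH at 240° (eclipsed): COOH(0°)/CH3(0°) eclipsed 3.5; Br(120°)/SH(120°) eclipsed 2.5; tBu(240°)/OH(240°) eclipsed 2.9 → 8.9 kcal/mol.
OH at 300° (staggered): COOH(0°)/OH(300°) gauche 0.9; COOH(0°)/CH3(60°) gauche 1.1; Br(120°)/CH3(60°) gauche 0.9; Br(120°)/SH(180°) gauche 0.9; tBu(240°)/OH(300°) gauche 1.3; tBu(240°)/SH(180°) gauche 1.1 → 6.2 kcal/mol.
The minimum (5.8 kcal/mol) occurs with OH at 60°.

60°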